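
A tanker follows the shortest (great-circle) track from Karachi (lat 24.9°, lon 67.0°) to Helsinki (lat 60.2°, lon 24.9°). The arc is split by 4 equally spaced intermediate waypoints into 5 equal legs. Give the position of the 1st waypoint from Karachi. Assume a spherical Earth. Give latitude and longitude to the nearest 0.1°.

Write both endpoints as unit vectors p₁, p₂ with components (cos φ cos λ, cos φ sin λ, sin φ).
The central angle between the endpoints is δ = arccos(p₁·p₂) ≈ 0.796 rad (45.6°).
Interpolate at f = 1/5 with slerp weights a = sin((1−f)δ)/sin δ ≈ 0.832, b = sin(fδ)/sin δ ≈ 0.222.
p = a·p₁ + b·p₂ ≈ (0.395, 0.741, 0.543); φ = arcsin(p_z) ≈ 32.88°, λ = atan2(p_y, p_x) ≈ 61.95°.

≈ lat 32.9°, lon 62.0°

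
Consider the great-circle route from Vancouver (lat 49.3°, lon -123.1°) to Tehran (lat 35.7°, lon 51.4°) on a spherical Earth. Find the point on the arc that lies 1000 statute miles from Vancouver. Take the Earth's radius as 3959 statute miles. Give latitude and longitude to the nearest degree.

From cos δ = sin φ₁ sin φ₂ + cos φ₁ cos φ₂ cos Δλ, the central angle is δ ≈ 1.656 rad (94.9°). The total great-circle distance is δ·R ≈ 1.656 × 3959 ≈ 6555 mi, so the target fraction is f = 1000/6555 ≈ 0.153.
Interpolate at f ≈ 0.153 with slerp weights a = sin((1−f)δ)/sin δ ≈ 0.990, b = sin(fδ)/sin δ ≈ 0.251.
p = a·p₁ + b·p₂ ≈ (-0.225, -0.381, 0.897); φ = arcsin(p_z) ≈ 63.71°, λ = atan2(p_y, p_x) ≈ -120.57°.

≈ lat 64°, lon -121°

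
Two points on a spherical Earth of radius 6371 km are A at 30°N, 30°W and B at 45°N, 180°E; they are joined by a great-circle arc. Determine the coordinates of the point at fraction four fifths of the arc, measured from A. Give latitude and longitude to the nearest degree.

The haversine formula gives a central angle δ ≈ 1.749 rad (100.2°) between the endpoints.
Interpolate at f = 4/5 with slerp weights a = sin((1−f)δ)/sin δ ≈ 0.348, b = sin(fδ)/sin δ ≈ 1.001.
p = a·p₁ + b·p₂ ≈ (-0.447, -0.151, 0.882); φ = arcsin(p_z) ≈ 61.87°, λ = atan2(p_y, p_x) ≈ -161.36°.

≈ 62°N, 161°W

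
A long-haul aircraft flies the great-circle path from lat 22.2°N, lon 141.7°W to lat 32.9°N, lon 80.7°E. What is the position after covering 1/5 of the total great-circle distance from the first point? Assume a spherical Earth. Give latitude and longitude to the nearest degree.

From cos δ = sin φ₁ sin φ₂ + cos φ₁ cos φ₂ cos Δλ, the central angle is δ ≈ 1.949 rad (111.6°).
Interpolate at f = 1/5 with slerp weights a = sin((1−f)δ)/sin δ ≈ 1.076, b = sin(fδ)/sin δ ≈ 0.409.
p = a·p₁ + b·p₂ ≈ (-0.726, -0.279, 0.628); φ = arcsin(p_z) ≈ 38.94°, λ = atan2(p_y, p_x) ≈ -159.01°.

≈ lat 39°N, lon 159°W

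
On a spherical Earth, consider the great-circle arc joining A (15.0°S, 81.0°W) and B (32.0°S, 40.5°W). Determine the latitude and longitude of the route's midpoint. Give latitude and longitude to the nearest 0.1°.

≈ (24.9°S, 62.1°W)

Convert each endpoint to a unit vector on the sphere (x = cos φ cos λ, y = cos φ sin λ, z = sin φ).
The central angle between the endpoints is δ = arccos(p₁·p₂) ≈ 0.707 rad (40.5°).
Interpolate at f = 1/2 with slerp weights a = sin((1−f)δ)/sin δ ≈ 0.533, b = sin(fδ)/sin δ ≈ 0.533.
p = a·p₁ + b·p₂ ≈ (0.424, -0.802, -0.420); φ = arcsin(p_z) ≈ -24.86°, λ = atan2(p_y, p_x) ≈ -62.12°.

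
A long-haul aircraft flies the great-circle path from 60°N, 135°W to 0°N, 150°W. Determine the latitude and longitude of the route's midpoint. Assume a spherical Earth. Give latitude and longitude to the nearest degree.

≈ 30°N, 145°W

From cos δ = sin φ₁ sin φ₂ + cos φ₁ cos φ₂ cos Δλ, the central angle is δ ≈ 1.067 rad (61.1°).
Interpolate at f = 1/2 with slerp weights a = sin((1−f)δ)/sin δ ≈ 0.581, b = sin(fδ)/sin δ ≈ 0.581.
p = a·p₁ + b·p₂ ≈ (-0.708, -0.496, 0.503); φ = arcsin(p_z) ≈ 30.19°, λ = atan2(p_y, p_x) ≈ -145.01°.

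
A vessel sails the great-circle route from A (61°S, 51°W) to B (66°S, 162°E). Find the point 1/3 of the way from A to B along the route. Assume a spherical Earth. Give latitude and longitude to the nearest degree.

≈ (76°S, 72°W)

Convert each endpoint to a unit vector on the sphere (x = cos φ cos λ, y = cos φ sin λ, z = sin φ).
The central angle between the endpoints is δ = arccos(p₁·p₂) ≈ 0.885 rad (50.7°).
Interpolate at f = 1/3 with slerp weights a = sin((1−f)δ)/sin δ ≈ 0.719, b = sin(fδ)/sin δ ≈ 0.376.
p = a·p₁ + b·p₂ ≈ (0.074, -0.224, -0.972); φ = arcsin(p_z) ≈ -76.38°, λ = atan2(p_y, p_x) ≈ -71.69°.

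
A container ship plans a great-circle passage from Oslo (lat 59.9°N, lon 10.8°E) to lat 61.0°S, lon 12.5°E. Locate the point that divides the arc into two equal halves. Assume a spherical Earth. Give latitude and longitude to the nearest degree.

≈ lat 1°S, lon 12°E

The haversine formula gives a central angle δ ≈ 2.110 rad (120.9°) between the endpoints.
Interpolate at f = 1/2 with slerp weights a = sin((1−f)δ)/sin δ ≈ 1.014, b = sin(fδ)/sin δ ≈ 1.014.
p = a·p₁ + b·p₂ ≈ (0.979, 0.202, -0.010); φ = arcsin(p_z) ≈ -0.55°, λ = atan2(p_y, p_x) ≈ 11.64°.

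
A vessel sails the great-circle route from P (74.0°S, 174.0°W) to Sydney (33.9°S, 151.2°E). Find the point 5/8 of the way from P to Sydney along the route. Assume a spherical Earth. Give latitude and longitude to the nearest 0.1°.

≈ (49.7°S, 156.9°E)

Write both endpoints as unit vectors p₁, p₂ with components (cos φ cos λ, cos φ sin λ, sin φ).
The central angle between the endpoints is δ = arccos(p₁·p₂) ≈ 0.761 rad (43.6°).
Interpolate at f = 5/8 with slerp weights a = sin((1−f)δ)/sin δ ≈ 0.408, b = sin(fδ)/sin δ ≈ 0.664.
p = a·p₁ + b·p₂ ≈ (-0.595, 0.254, -0.763); φ = arcsin(p_z) ≈ -49.71°, λ = atan2(p_y, p_x) ≈ 156.90°.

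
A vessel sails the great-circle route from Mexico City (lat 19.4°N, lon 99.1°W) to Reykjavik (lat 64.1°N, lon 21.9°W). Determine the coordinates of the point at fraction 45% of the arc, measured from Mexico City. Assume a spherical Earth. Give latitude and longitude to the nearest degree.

≈ lat 45°N, lon 80°W

Convert each endpoint to a unit vector on the sphere (x = cos φ cos λ, y = cos φ sin λ, z = sin φ).
The central angle between the endpoints is δ = arccos(p₁·p₂) ≈ 1.170 rad (67.0°).
Interpolate at f = 0.45 with slerp weights a = sin((1−f)δ)/sin δ ≈ 0.652, b = sin(fδ)/sin δ ≈ 0.546.
p = a·p₁ + b·p₂ ≈ (0.124, -0.696, 0.707); φ = arcsin(p_z) ≈ 45.02°, λ = atan2(p_y, p_x) ≈ -79.90°.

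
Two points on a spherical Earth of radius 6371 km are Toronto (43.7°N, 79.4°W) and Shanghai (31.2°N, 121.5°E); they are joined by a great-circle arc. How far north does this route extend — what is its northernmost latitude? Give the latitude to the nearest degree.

The great circle lies in the plane with unit normal n̂ = (p₁ × p₂)/|p₁ × p₂|.
Here n̂_z ≈ -0.226; the vertex latitude is φ_max = arccos|n̂_z| ≈ 76.9°.

≈ 77°N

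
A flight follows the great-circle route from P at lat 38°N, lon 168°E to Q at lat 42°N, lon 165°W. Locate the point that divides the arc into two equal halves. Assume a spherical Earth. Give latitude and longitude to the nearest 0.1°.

≈ lat 40.8°N, lon 178.9°W

From cos δ = sin φ₁ sin φ₂ + cos φ₁ cos φ₂ cos Δλ, the central angle is δ ≈ 0.366 rad (21.0°).
Interpolate at f = 1/2 with slerp weights a = sin((1−f)δ)/sin δ ≈ 0.508, b = sin(fδ)/sin δ ≈ 0.508.
p = a·p₁ + b·p₂ ≈ (-0.757, -0.014, 0.653); φ = arcsin(p_z) ≈ 40.79°, λ = atan2(p_y, p_x) ≈ -178.90°.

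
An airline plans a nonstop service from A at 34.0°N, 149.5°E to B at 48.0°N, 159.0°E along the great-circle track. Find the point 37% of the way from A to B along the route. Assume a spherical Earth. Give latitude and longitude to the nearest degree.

≈ 39°N, 153°E

Convert each endpoint to a unit vector on the sphere (x = cos φ cos λ, y = cos φ sin λ, z = sin φ).
The central angle between the endpoints is δ = arccos(p₁·p₂) ≈ 0.274 rad (15.7°).
Interpolate at f = 0.37 with slerp weights a = sin((1−f)δ)/sin δ ≈ 0.635, b = sin(fδ)/sin δ ≈ 0.374.
p = a·p₁ + b·p₂ ≈ (-0.687, 0.357, 0.633); φ = arcsin(p_z) ≈ 39.27°, λ = atan2(p_y, p_x) ≈ 152.56°.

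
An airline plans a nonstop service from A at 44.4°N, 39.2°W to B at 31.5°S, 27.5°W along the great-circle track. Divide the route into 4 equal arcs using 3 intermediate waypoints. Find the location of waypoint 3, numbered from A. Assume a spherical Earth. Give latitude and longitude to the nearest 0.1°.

Convert each endpoint to a unit vector on the sphere (x = cos φ cos λ, y = cos φ sin λ, z = sin φ).
The central angle between the endpoints is δ = arccos(p₁·p₂) ≈ 1.338 rad (76.6°).
Interpolate at f = 3/4 with slerp weights a = sin((1−f)δ)/sin δ ≈ 0.337, b = sin(fδ)/sin δ ≈ 0.867.
p = a·p₁ + b·p₂ ≈ (0.842, -0.494, -0.217); φ = arcsin(p_z) ≈ -12.52°, λ = atan2(p_y, p_x) ≈ -30.37°.

≈ 12.5°S, 30.4°W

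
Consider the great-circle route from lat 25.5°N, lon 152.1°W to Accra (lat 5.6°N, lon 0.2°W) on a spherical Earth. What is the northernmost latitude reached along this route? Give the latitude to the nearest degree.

≈ 50°N

The great circle lies in the plane with unit normal n̂ = (p₁ × p₂)/|p₁ × p₂|.
Here n̂_z ≈ +0.640; the vertex latitude is φ_max = arccos|n̂_z| ≈ 50.2°.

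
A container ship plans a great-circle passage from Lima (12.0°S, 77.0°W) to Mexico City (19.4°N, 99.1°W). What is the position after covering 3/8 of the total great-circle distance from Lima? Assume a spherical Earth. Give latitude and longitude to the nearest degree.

Convert each endpoint to a unit vector on the sphere (x = cos φ cos λ, y = cos φ sin λ, z = sin φ).
The central angle between the endpoints is δ = arccos(p₁·p₂) ≈ 0.667 rad (38.2°).
Interpolate at f = 3/8 with slerp weights a = sin((1−f)δ)/sin δ ≈ 0.655, b = sin(fδ)/sin δ ≈ 0.400.
p = a·p₁ + b·p₂ ≈ (0.084, -0.996, -0.003); φ = arcsin(p_z) ≈ -0.18°, λ = atan2(p_y, p_x) ≈ -85.16°.

≈ 0°N, 85°W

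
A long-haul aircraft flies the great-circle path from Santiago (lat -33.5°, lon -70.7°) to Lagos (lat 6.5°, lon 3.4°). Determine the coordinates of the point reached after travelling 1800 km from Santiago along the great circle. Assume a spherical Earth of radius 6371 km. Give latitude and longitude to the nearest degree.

From cos δ = sin φ₁ sin φ₂ + cos φ₁ cos φ₂ cos Δλ, the central angle is δ ≈ 1.406 rad (80.5°). The total great-circle distance is δ·R ≈ 1.406 × 6371 ≈ 8955 km, so the target fraction is f = 1800/8955 ≈ 0.201.
Interpolate at f ≈ 0.201 with slerp weights a = sin((1−f)δ)/sin δ ≈ 0.914, b = sin(fδ)/sin δ ≈ 0.283.
p = a·p₁ + b·p₂ ≈ (0.532, -0.703, -0.472); φ = arcsin(p_z) ≈ -28.19°, λ = atan2(p_y, p_x) ≈ -52.86°.

≈ lat -28°, lon -53°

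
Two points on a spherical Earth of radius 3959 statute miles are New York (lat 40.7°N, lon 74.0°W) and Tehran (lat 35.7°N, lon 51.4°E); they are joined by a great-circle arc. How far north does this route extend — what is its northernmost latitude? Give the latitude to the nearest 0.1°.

≈ 59.9°N

The great circle lies in the plane with unit normal n̂ = (p₁ × p₂)/|p₁ × p₂|.
Here n̂_z ≈ +0.502; the vertex latitude is φ_max = arccos|n̂_z| ≈ 59.9°.
Check via Clairaut: cos φ_max = |cos φ₁| · sin C = cos(40.7°)·sin(41.5°) ≈ 0.502, again giving ≈ 59.9°.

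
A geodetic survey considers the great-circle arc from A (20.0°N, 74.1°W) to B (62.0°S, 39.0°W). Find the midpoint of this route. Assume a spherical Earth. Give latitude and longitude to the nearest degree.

Convert each endpoint to a unit vector on the sphere (x = cos φ cos λ, y = cos φ sin λ, z = sin φ).
The central angle between the endpoints is δ = arccos(p₁·p₂) ≈ 1.512 rad (86.6°).
Interpolate at f = 1/2 with slerp weights a = sin((1−f)δ)/sin δ ≈ 0.687, b = sin(fδ)/sin δ ≈ 0.687.
p = a·p₁ + b·p₂ ≈ (0.428, -0.824, -0.372); φ = arcsin(p_z) ≈ -21.82°, λ = atan2(p_y, p_x) ≈ -62.57°.

≈ (22°S, 63°W)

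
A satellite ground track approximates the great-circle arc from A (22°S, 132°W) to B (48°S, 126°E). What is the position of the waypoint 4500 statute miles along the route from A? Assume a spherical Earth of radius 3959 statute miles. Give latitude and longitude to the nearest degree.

≈ (52°S, 151°E)

The haversine formula gives a central angle δ ≈ 1.421 rad (81.4°) between the endpoints. The total great-circle distance is δ·R ≈ 1.421 × 3959 ≈ 5625 mi, so the target fraction is f = 4500/5625 ≈ 0.800.
Interpolate at f ≈ 0.800 with slerp weights a = sin((1−f)δ)/sin δ ≈ 0.284, b = sin(fδ)/sin δ ≈ 0.918.
p = a·p₁ + b·p₂ ≈ (-0.537, 0.301, -0.788); φ = arcsin(p_z) ≈ -52.01°, λ = atan2(p_y, p_x) ≈ 150.69°.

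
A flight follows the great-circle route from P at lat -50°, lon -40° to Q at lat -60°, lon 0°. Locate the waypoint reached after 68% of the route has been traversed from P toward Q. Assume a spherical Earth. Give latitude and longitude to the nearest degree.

From cos δ = sin φ₁ sin φ₂ + cos φ₁ cos φ₂ cos Δλ, the central angle is δ ≈ 0.428 rad (24.5°).
Interpolate at f = 0.68 with slerp weights a = sin((1−f)δ)/sin δ ≈ 0.329, b = sin(fδ)/sin δ ≈ 0.691.
p = a·p₁ + b·p₂ ≈ (0.508, -0.136, -0.851); φ = arcsin(p_z) ≈ -58.29°, λ = atan2(p_y, p_x) ≈ -14.99°.

≈ lat -58°, lon -15°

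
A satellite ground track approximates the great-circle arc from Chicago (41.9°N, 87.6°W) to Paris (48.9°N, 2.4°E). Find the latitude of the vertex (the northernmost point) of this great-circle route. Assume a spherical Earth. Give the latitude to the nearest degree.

≈ 56°N

The great circle lies in the plane with unit normal n̂ = (p₁ × p₂)/|p₁ × p₂|.
Here n̂_z ≈ +0.566; the vertex latitude is φ_max = arccos|n̂_z| ≈ 55.5°.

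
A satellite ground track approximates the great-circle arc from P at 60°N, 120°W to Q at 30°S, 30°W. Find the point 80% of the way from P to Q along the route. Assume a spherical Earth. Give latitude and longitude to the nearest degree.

The haversine formula gives a central angle δ ≈ 2.019 rad (115.7°) between the endpoints.
Interpolate at f = 0.80 with slerp weights a = sin((1−f)δ)/sin δ ≈ 0.436, b = sin(fδ)/sin δ ≈ 1.108.
p = a·p₁ + b·p₂ ≈ (0.722, -0.669, -0.177); φ = arcsin(p_z) ≈ -10.18°, λ = atan2(p_y, p_x) ≈ -42.79°.

≈ 10°S, 43°W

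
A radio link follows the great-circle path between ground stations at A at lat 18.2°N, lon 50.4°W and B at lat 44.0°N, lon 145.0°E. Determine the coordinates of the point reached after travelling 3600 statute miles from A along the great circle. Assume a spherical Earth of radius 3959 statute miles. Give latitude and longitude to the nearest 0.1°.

The haversine formula gives a central angle δ ≈ 2.028 rad (116.2°) between the endpoints. The total great-circle distance is δ·R ≈ 2.028 × 3959 ≈ 8031 mi, so the target fraction is f = 3600/8031 ≈ 0.448.
Interpolate at f ≈ 0.448 with slerp weights a = sin((1−f)δ)/sin δ ≈ 1.003, b = sin(fδ)/sin δ ≈ 0.880.
p = a·p₁ + b·p₂ ≈ (0.089, -0.371, 0.924); φ = arcsin(p_z) ≈ 67.56°, λ = atan2(p_y, p_x) ≈ -76.52°.

≈ lat 67.6°N, lon 76.5°W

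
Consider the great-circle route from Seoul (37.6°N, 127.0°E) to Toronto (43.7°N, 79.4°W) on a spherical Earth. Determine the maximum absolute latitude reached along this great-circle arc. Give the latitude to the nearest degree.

The great circle lies in the plane with unit normal n̂ = (p₁ × p₂)/|p₁ × p₂|.
Here n̂_z ≈ +0.256; the vertex latitude is φ_max = arccos|n̂_z| ≈ 75.2°.
Check via Clairaut: cos φ_max = |cos φ₁| · sin C = cos(37.6°)·sin(18.8°) ≈ 0.256, again giving ≈ 75.2°.

≈ 75°N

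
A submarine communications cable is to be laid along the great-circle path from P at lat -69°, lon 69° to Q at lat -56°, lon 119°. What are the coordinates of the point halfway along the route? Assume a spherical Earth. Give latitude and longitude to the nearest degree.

Convert each endpoint to a unit vector on the sphere (x = cos φ cos λ, y = cos φ sin λ, z = sin φ).
The central angle between the endpoints is δ = arccos(p₁·p₂) ≈ 0.445 rad (25.5°).
Interpolate at f = 1/2 with slerp weights a = sin((1−f)δ)/sin δ ≈ 0.513, b = sin(fδ)/sin δ ≈ 0.513.
p = a·p₁ + b·p₂ ≈ (-0.073, 0.422, -0.904); φ = arcsin(p_z) ≈ -64.63°, λ = atan2(p_y, p_x) ≈ 99.83°.

≈ lat -65°, lon 100°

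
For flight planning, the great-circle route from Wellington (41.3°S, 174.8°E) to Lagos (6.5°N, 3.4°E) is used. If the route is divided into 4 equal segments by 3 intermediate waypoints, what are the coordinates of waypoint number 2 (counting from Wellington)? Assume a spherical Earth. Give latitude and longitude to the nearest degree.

Convert each endpoint to a unit vector on the sphere (x = cos φ cos λ, y = cos φ sin λ, z = sin φ).
The central angle between the endpoints is δ = arccos(p₁·p₂) ≈ 2.520 rad (144.4°).
Interpolate at f = 2/4 with slerp weights a = sin((1−f)δ)/sin δ ≈ 1.634, b = sin(fδ)/sin δ ≈ 1.634.
p = a·p₁ + b·p₂ ≈ (0.398, 0.208, -0.894); φ = arcsin(p_z) ≈ -63.32°, λ = atan2(p_y, p_x) ≈ 27.53°.

≈ (63°S, 28°E)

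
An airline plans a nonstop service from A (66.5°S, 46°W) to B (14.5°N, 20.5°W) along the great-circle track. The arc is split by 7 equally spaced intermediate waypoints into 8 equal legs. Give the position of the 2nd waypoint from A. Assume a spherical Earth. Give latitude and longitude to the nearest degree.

Convert each endpoint to a unit vector on the sphere (x = cos φ cos λ, y = cos φ sin λ, z = sin φ).
The central angle between the endpoints is δ = arccos(p₁·p₂) ≈ 1.452 rad (83.2°).
Interpolate at f = 2/8 with slerp weights a = sin((1−f)δ)/sin δ ≈ 0.892, b = sin(fδ)/sin δ ≈ 0.358.
p = a·p₁ + b·p₂ ≈ (0.571, -0.377, -0.729); φ = arcsin(p_z) ≈ -46.79°, λ = atan2(p_y, p_x) ≈ -33.43°.

≈ (47°S, 33°W)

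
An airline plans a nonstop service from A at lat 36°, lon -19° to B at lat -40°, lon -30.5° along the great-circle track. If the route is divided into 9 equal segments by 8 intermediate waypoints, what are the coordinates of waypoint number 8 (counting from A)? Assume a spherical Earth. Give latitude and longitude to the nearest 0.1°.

≈ lat -31.6°, lon -28.8°

Write both endpoints as unit vectors p₁, p₂ with components (cos φ cos λ, cos φ sin λ, sin φ).
The central angle between the endpoints is δ = arccos(p₁·p₂) ≈ 1.339 rad (76.7°).
Interpolate at f = 8/9 with slerp weights a = sin((1−f)δ)/sin δ ≈ 0.152, b = sin(fδ)/sin δ ≈ 0.954.
p = a·p₁ + b·p₂ ≈ (0.746, -0.411, -0.524); φ = arcsin(p_z) ≈ -31.58°, λ = atan2(p_y, p_x) ≈ -28.85°.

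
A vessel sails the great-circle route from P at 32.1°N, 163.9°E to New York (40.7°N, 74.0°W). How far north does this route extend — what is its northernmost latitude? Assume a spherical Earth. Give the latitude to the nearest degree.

≈ 57°N

The great circle lies in the plane with unit normal n̂ = (p₁ × p₂)/|p₁ × p₂|.
Here n̂_z ≈ +0.544; the vertex latitude is φ_max = arccos|n̂_z| ≈ 57.0°.
Check via Clairaut: cos φ_max = |cos φ₁| · sin C = cos(32.1°)·sin(40.0°) ≈ 0.544, again giving ≈ 57.0°.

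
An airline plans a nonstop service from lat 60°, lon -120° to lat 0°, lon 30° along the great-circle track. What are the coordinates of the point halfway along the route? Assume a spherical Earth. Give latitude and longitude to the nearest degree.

≈ lat 54°, lon 6°

Convert each endpoint to a unit vector on the sphere (x = cos φ cos λ, y = cos φ sin λ, z = sin φ).
The central angle between the endpoints is δ = arccos(p₁·p₂) ≈ 2.019 rad (115.7°).
Interpolate at f = 1/2 with slerp weights a = sin((1−f)δ)/sin δ ≈ 0.939, b = sin(fδ)/sin δ ≈ 0.939.
p = a·p₁ + b·p₂ ≈ (0.578, 0.063, 0.813); φ = arcsin(p_z) ≈ 54.42°, λ = atan2(p_y, p_x) ≈ 6.21°.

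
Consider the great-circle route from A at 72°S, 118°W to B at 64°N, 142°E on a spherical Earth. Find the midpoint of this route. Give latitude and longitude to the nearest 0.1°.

Convert each endpoint to a unit vector on the sphere (x = cos φ cos λ, y = cos φ sin λ, z = sin φ).
The central angle between the endpoints is δ = arccos(p₁·p₂) ≈ 2.643 rad (151.4°).
Interpolate at f = 1/2 with slerp weights a = sin((1−f)δ)/sin δ ≈ 2.027, b = sin(fδ)/sin δ ≈ 2.027.
p = a·p₁ + b·p₂ ≈ (-0.994, -0.006, -0.106); φ = arcsin(p_z) ≈ -6.08°, λ = atan2(p_y, p_x) ≈ -179.65°.

≈ 6.1°S, 179.7°W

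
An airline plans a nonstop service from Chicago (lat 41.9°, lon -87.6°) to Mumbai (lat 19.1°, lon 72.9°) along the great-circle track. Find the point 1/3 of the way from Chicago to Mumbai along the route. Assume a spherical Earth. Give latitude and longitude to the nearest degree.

≈ lat 73°, lon -38°

The haversine formula gives a central angle δ ≈ 2.031 rad (116.4°) between the endpoints.
Interpolate at f = 1/3 with slerp weights a = sin((1−f)δ)/sin δ ≈ 1.090, b = sin(fδ)/sin δ ≈ 0.699.
p = a·p₁ + b·p₂ ≈ (0.228, -0.179, 0.957); φ = arcsin(p_z) ≈ 73.13°, λ = atan2(p_y, p_x) ≈ -38.11°.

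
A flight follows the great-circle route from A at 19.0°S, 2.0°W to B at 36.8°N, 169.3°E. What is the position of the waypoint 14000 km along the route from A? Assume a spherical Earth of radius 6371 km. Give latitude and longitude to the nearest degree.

The haversine formula gives a central angle δ ≈ 2.804 rad (160.6°) between the endpoints. The total great-circle distance is δ·R ≈ 2.804 × 6371 ≈ 17862 km, so the target fraction is f = 14000/17862 ≈ 0.784.
Interpolate at f ≈ 0.784 with slerp weights a = sin((1−f)δ)/sin δ ≈ 1.718, b = sin(fδ)/sin δ ≈ 2.443.
p = a·p₁ + b·p₂ ≈ (-0.298, 0.306, 0.904); φ = arcsin(p_z) ≈ 64.67°, λ = atan2(p_y, p_x) ≈ 134.25°.

≈ 65°N, 134°E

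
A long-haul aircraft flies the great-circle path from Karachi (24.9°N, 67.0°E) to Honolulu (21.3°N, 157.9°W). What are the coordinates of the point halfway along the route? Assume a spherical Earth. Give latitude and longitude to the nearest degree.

The haversine formula gives a central angle δ ≈ 2.033 rad (116.5°) between the endpoints.
Interpolate at f = 1/2 with slerp weights a = sin((1−f)δ)/sin δ ≈ 0.950, b = sin(fδ)/sin δ ≈ 0.950.
p = a·p₁ + b·p₂ ≈ (-0.483, 0.460, 0.745); φ = arcsin(p_z) ≈ 48.15°, λ = atan2(p_y, p_x) ≈ 136.41°.

≈ (48°N, 136°E)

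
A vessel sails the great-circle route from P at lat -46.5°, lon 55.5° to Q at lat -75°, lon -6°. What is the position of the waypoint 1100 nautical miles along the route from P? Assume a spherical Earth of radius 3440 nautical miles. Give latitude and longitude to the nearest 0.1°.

≈ lat -62.9°, lon 40.8°

Write both endpoints as unit vectors p₁, p₂ with components (cos φ cos λ, cos φ sin λ, sin φ).
The central angle between the endpoints is δ = arccos(p₁·p₂) ≈ 0.667 rad (38.2°). The total great-circle distance is δ·R ≈ 0.667 × 3440 ≈ 2295 nmi, so the target fraction is f = 1100/2295 ≈ 0.479.
Interpolate at f ≈ 0.479 with slerp weights a = sin((1−f)δ)/sin δ ≈ 0.550, b = sin(fδ)/sin δ ≈ 0.508.
p = a·p₁ + b·p₂ ≈ (0.345, 0.298, -0.890); φ = arcsin(p_z) ≈ -62.85°, λ = atan2(p_y, p_x) ≈ 40.83°.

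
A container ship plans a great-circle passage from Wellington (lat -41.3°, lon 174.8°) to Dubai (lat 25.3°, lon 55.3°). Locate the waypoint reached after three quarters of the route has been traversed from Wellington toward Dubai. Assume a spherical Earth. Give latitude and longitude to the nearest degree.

Convert each endpoint to a unit vector on the sphere (x = cos φ cos λ, y = cos φ sin λ, z = sin φ).
The central angle between the endpoints is δ = arccos(p₁·p₂) ≈ 2.235 rad (128.1°).
Interpolate at f = 3/4 with slerp weights a = sin((1−f)δ)/sin δ ≈ 0.673, b = sin(fδ)/sin δ ≈ 1.263.
p = a·p₁ + b·p₂ ≈ (0.146, 0.985, 0.095); φ = arcsin(p_z) ≈ 5.47°, λ = atan2(p_y, p_x) ≈ 81.55°.

≈ lat 5°, lon 82°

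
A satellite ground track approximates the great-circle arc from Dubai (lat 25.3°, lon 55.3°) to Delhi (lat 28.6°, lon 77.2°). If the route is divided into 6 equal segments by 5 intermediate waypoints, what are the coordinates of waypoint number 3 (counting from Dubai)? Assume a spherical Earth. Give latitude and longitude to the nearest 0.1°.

≈ lat 27.4°, lon 66.1°

Write both endpoints as unit vectors p₁, p₂ with components (cos φ cos λ, cos φ sin λ, sin φ).
The central angle between the endpoints is δ = arccos(p₁·p₂) ≈ 0.345 rad (19.8°).
Interpolate at f = 3/6 with slerp weights a = sin((1−f)δ)/sin δ ≈ 0.508, b = sin(fδ)/sin δ ≈ 0.508.
p = a·p₁ + b·p₂ ≈ (0.360, 0.812, 0.460); φ = arcsin(p_z) ≈ 27.38°, λ = atan2(p_y, p_x) ≈ 66.09°.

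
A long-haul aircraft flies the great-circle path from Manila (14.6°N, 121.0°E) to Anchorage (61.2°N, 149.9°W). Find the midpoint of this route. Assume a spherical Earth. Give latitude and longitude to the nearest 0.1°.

≈ 46.1°N, 147.3°E

From cos δ = sin φ₁ sin φ₂ + cos φ₁ cos φ₂ cos Δλ, the central angle is δ ≈ 1.341 rad (76.8°).
Interpolate at f = 1/2 with slerp weights a = sin((1−f)δ)/sin δ ≈ 0.638, b = sin(fδ)/sin δ ≈ 0.638.
p = a·p₁ + b·p₂ ≈ (-0.584, 0.375, 0.720); φ = arcsin(p_z) ≈ 46.05°, λ = atan2(p_y, p_x) ≈ 147.29°.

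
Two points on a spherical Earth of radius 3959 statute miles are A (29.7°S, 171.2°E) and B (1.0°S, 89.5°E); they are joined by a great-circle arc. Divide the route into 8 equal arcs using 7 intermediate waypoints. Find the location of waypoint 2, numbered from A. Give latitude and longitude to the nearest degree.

Write both endpoints as unit vectors p₁, p₂ with components (cos φ cos λ, cos φ sin λ, sin φ).
The central angle between the endpoints is δ = arccos(p₁·p₂) ≈ 1.436 rad (82.3°).
Interpolate at f = 2/8 with slerp weights a = sin((1−f)δ)/sin δ ≈ 0.889, b = sin(fδ)/sin δ ≈ 0.355.
p = a·p₁ + b·p₂ ≈ (-0.760, 0.473, -0.446); φ = arcsin(p_z) ≈ -26.52°, λ = atan2(p_y, p_x) ≈ 148.11°.

≈ (27°S, 148°E)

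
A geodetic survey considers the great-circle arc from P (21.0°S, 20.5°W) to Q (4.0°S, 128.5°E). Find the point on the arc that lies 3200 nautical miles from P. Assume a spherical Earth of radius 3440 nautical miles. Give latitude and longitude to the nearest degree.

≈ (41°S, 39°E)

Write both endpoints as unit vectors p₁, p₂ with components (cos φ cos λ, cos φ sin λ, sin φ).
The central angle between the endpoints is δ = arccos(p₁·p₂) ≈ 2.455 rad (140.6°). The total great-circle distance is δ·R ≈ 2.455 × 3440 ≈ 8445 nmi, so the target fraction is f = 3200/8445 ≈ 0.379.
Interpolate at f ≈ 0.379 with slerp weights a = sin((1−f)δ)/sin δ ≈ 1.575, b = sin(fδ)/sin δ ≈ 1.264.
p = a·p₁ + b·p₂ ≈ (0.592, 0.472, -0.653); φ = arcsin(p_z) ≈ -40.75°, λ = atan2(p_y, p_x) ≈ 38.55°.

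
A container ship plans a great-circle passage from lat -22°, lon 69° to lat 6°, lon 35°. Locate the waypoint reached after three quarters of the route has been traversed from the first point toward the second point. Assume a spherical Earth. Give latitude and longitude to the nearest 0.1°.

From cos δ = sin φ₁ sin φ₂ + cos φ₁ cos φ₂ cos Δλ, the central angle is δ ≈ 0.759 rad (43.5°).
Interpolate at f = 3/4 with slerp weights a = sin((1−f)δ)/sin δ ≈ 0.274, b = sin(fδ)/sin δ ≈ 0.783.
p = a·p₁ + b·p₂ ≈ (0.729, 0.684, -0.021); φ = arcsin(p_z) ≈ -1.19°, λ = atan2(p_y, p_x) ≈ 43.17°.

≈ lat -1.2°, lon 43.2°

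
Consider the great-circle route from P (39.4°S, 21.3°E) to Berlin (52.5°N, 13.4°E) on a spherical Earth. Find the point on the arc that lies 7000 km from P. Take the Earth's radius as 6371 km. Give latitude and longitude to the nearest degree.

Write both endpoints as unit vectors p₁, p₂ with components (cos φ cos λ, cos φ sin λ, sin φ).
The central angle between the endpoints is δ = arccos(p₁·p₂) ≈ 1.608 rad (92.2°). The total great-circle distance is δ·R ≈ 1.608 × 6371 ≈ 10247 km, so the target fraction is f = 7000/10247 ≈ 0.683.
Interpolate at f ≈ 0.683 with slerp weights a = sin((1−f)δ)/sin δ ≈ 0.488, b = sin(fδ)/sin δ ≈ 0.891.
p = a·p₁ + b·p₂ ≈ (0.879, 0.263, 0.397); φ = arcsin(p_z) ≈ 23.40°, λ = atan2(p_y, p_x) ≈ 16.64°.

≈ (23°N, 17°E)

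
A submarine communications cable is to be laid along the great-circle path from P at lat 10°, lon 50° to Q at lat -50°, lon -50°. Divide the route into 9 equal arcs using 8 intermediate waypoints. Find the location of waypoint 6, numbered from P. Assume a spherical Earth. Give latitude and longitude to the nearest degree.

From cos δ = sin φ₁ sin φ₂ + cos φ₁ cos φ₂ cos Δλ, the central angle is δ ≈ 1.816 rad (104.1°).
Interpolate at f = 6/9 with slerp weights a = sin((1−f)δ)/sin δ ≈ 0.587, b = sin(fδ)/sin δ ≈ 0.965.
p = a·p₁ + b·p₂ ≈ (0.770, -0.032, -0.637); φ = arcsin(p_z) ≈ -39.58°, λ = atan2(p_y, p_x) ≈ -2.42°.

≈ lat -40°, lon -2°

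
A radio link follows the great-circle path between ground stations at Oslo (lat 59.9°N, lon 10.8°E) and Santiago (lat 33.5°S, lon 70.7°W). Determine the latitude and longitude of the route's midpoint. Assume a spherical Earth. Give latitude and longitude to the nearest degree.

≈ lat 17°N, lon 42°W

Write both endpoints as unit vectors p₁, p₂ with components (cos φ cos λ, cos φ sin λ, sin φ).
The central angle between the endpoints is δ = arccos(p₁·p₂) ≈ 2.000 rad (114.6°).
Interpolate at f = 1/2 with slerp weights a = sin((1−f)δ)/sin δ ≈ 0.925, b = sin(fδ)/sin δ ≈ 0.925.
p = a·p₁ + b·p₂ ≈ (0.711, -0.641, 0.290); φ = arcsin(p_z) ≈ 16.84°, λ = atan2(p_y, p_x) ≈ -42.05°.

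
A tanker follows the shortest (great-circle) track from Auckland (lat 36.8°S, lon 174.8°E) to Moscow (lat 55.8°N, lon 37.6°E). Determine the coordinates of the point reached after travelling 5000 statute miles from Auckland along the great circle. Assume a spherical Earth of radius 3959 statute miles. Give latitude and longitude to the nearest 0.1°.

The haversine formula gives a central angle δ ≈ 2.542 rad (145.7°) between the endpoints. The total great-circle distance is δ·R ≈ 2.542 × 3959 ≈ 10065 mi, so the target fraction is f = 5000/10065 ≈ 0.497.
Interpolate at f ≈ 0.497 with slerp weights a = sin((1−f)δ)/sin δ ≈ 1.698, b = sin(fδ)/sin δ ≈ 1.689.
p = a·p₁ + b·p₂ ≈ (-0.602, 0.703, 0.380); φ = arcsin(p_z) ≈ 22.34°, λ = atan2(p_y, p_x) ≈ 130.57°.

≈ lat 22.3°N, lon 130.6°E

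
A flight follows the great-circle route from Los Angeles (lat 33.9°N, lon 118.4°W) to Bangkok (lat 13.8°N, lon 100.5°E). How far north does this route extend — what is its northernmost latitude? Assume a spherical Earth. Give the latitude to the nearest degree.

≈ 54°N

The great circle lies in the plane with unit normal n̂ = (p₁ × p₂)/|p₁ × p₂|.
Here n̂_z ≈ -0.582; the vertex latitude is φ_max = arccos|n̂_z| ≈ 54.4°.
Check via Clairaut: cos φ_max = |cos φ₁| · sin C = cos(33.9°)·sin(44.5°) ≈ 0.582, again giving ≈ 54.4°.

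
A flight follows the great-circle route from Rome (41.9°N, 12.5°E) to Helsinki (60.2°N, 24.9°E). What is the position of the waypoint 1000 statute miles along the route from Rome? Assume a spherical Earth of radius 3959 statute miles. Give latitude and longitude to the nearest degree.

Convert each endpoint to a unit vector on the sphere (x = cos φ cos λ, y = cos φ sin λ, z = sin φ).
The central angle between the endpoints is δ = arccos(p₁·p₂) ≈ 0.346 rad (19.8°). The total great-circle distance is δ·R ≈ 0.346 × 3959 ≈ 1369 mi, so the target fraction is f = 1000/1369 ≈ 0.730.
Interpolate at f ≈ 0.730 with slerp weights a = sin((1−f)δ)/sin δ ≈ 0.275, b = sin(fδ)/sin δ ≈ 0.737.
p = a·p₁ + b·p₂ ≈ (0.532, 0.199, 0.823); φ = arcsin(p_z) ≈ 55.41°, λ = atan2(p_y, p_x) ≈ 20.47°.

≈ (55°N, 20°E)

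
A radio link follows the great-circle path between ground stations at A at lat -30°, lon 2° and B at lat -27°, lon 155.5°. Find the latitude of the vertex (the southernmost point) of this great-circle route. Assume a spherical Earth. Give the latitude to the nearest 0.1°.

The great circle lies in the plane with unit normal n̂ = (p₁ × p₂)/|p₁ × p₂|.
Here n̂_z ≈ +0.389; the vertex latitude is φ_max = arccos|n̂_z| ≈ 67.1°.
Check via Clairaut: cos φ_max = |cos φ₁| · sin C = cos(30.0°)·sin(153.3°) ≈ 0.389, again giving ≈ 67.1°.

≈ -67.1°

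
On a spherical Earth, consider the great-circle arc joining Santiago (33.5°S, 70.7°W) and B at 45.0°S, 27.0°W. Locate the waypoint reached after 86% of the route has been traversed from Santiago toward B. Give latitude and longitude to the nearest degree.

Convert each endpoint to a unit vector on the sphere (x = cos φ cos λ, y = cos φ sin λ, z = sin φ).
The central angle between the endpoints is δ = arccos(p₁·p₂) ≈ 0.615 rad (35.3°).
Interpolate at f = 0.86 with slerp weights a = sin((1−f)δ)/sin δ ≈ 0.149, b = sin(fδ)/sin δ ≈ 0.875.
p = a·p₁ + b·p₂ ≈ (0.592, -0.398, -0.701); φ = arcsin(p_z) ≈ -44.48°, λ = atan2(p_y, p_x) ≈ -33.91°.

≈ 44°S, 34°W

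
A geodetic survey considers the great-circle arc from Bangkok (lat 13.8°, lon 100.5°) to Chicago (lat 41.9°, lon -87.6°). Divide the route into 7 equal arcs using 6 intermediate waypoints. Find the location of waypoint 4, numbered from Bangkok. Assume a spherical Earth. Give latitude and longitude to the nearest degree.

≈ lat 81°, lon 151°

Write both endpoints as unit vectors p₁, p₂ with components (cos φ cos λ, cos φ sin λ, sin φ).
The central angle between the endpoints is δ = arccos(p₁·p₂) ≈ 2.161 rad (123.8°).
Interpolate at f = 4/7 with slerp weights a = sin((1−f)δ)/sin δ ≈ 0.962, b = sin(fδ)/sin δ ≈ 1.136.
p = a·p₁ + b·p₂ ≈ (-0.135, 0.074, 0.988); φ = arcsin(p_z) ≈ 81.17°, λ = atan2(p_y, p_x) ≈ 151.38°.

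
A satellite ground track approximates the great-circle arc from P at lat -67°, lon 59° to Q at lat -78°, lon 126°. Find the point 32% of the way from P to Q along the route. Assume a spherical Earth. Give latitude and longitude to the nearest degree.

≈ lat -72°, lon 71°

Convert each endpoint to a unit vector on the sphere (x = cos φ cos λ, y = cos φ sin λ, z = sin φ).
The central angle between the endpoints is δ = arccos(p₁·p₂) ≈ 0.371 rad (21.2°).
Interpolate at f = 0.32 with slerp weights a = sin((1−f)δ)/sin δ ≈ 0.688, b = sin(fδ)/sin δ ≈ 0.327.
p = a·p₁ + b·p₂ ≈ (0.099, 0.286, -0.953); φ = arcsin(p_z) ≈ -72.42°, λ = atan2(p_y, p_x) ≈ 70.94°.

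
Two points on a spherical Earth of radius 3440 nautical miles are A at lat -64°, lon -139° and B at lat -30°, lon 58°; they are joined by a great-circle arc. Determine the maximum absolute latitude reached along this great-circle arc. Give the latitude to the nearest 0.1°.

≈ -83.6°

The great circle lies in the plane with unit normal n̂ = (p₁ × p₂)/|p₁ × p₂|.
Here n̂_z ≈ -0.111; the vertex latitude is φ_max = arccos|n̂_z| ≈ 83.6°.
Check via Clairaut: cos φ_max = |cos φ₁| · sin C = cos(64.0°)·sin(165.3°) ≈ 0.111, again giving ≈ 83.6°.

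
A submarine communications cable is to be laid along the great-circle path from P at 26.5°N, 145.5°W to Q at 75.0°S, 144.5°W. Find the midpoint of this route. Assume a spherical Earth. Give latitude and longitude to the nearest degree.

≈ 24°S, 145°W

Convert each endpoint to a unit vector on the sphere (x = cos φ cos λ, y = cos φ sin λ, z = sin φ).
The central angle between the endpoints is δ = arccos(p₁·p₂) ≈ 1.772 rad (101.5°).
Interpolate at f = 1/2 with slerp weights a = sin((1−f)δ)/sin δ ≈ 0.790, b = sin(fδ)/sin δ ≈ 0.790.
p = a·p₁ + b·p₂ ≈ (-0.749, -0.519, -0.411); φ = arcsin(p_z) ≈ -24.25°, λ = atan2(p_y, p_x) ≈ -145.28°.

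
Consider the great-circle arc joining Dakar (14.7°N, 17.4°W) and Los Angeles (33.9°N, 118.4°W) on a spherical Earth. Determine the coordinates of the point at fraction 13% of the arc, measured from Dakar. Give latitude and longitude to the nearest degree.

≈ (21°N, 28°W)

Convert each endpoint to a unit vector on the sphere (x = cos φ cos λ, y = cos φ sin λ, z = sin φ).
The central angle between the endpoints is δ = arccos(p₁·p₂) ≈ 1.582 rad (90.7°).
Interpolate at f = 0.13 with slerp weights a = sin((1−f)δ)/sin δ ≈ 0.981, b = sin(fδ)/sin δ ≈ 0.204.
p = a·p₁ + b·p₂ ≈ (0.825, -0.433, 0.363); φ = arcsin(p_z) ≈ 21.28°, λ = atan2(p_y, p_x) ≈ -27.69°.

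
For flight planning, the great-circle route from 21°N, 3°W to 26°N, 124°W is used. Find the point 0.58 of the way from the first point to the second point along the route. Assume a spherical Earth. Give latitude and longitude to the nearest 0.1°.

≈ 41.4°N, 72.9°W

The haversine formula gives a central angle δ ≈ 1.849 rad (106.0°) between the endpoints.
Interpolate at f = 0.58 with slerp weights a = sin((1−f)δ)/sin δ ≈ 0.729, b = sin(fδ)/sin δ ≈ 0.914.
p = a·p₁ + b·p₂ ≈ (0.221, -0.716, 0.662); φ = arcsin(p_z) ≈ 41.44°, λ = atan2(p_y, p_x) ≈ -72.89°.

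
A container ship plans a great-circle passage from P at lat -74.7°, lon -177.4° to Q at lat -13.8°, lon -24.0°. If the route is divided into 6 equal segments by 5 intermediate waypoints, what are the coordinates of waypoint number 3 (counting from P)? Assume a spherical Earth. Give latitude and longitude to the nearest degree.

The haversine formula gives a central angle δ ≈ 1.570 rad (89.9°) between the endpoints.
Interpolate at f = 3/6 with slerp weights a = sin((1−f)δ)/sin δ ≈ 0.707, b = sin(fδ)/sin δ ≈ 0.707.
p = a·p₁ + b·p₂ ≈ (0.441, -0.288, -0.850); φ = arcsin(p_z) ≈ -58.25°, λ = atan2(p_y, p_x) ≈ -33.13°.

≈ lat -58°, lon -33°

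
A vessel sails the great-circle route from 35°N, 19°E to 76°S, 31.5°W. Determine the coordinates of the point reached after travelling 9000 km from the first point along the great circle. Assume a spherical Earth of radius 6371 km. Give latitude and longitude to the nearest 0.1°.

The haversine formula gives a central angle δ ≈ 2.016 rad (115.5°) between the endpoints. The total great-circle distance is δ·R ≈ 2.016 × 6371 ≈ 12843 km, so the target fraction is f = 9000/12843 ≈ 0.701.
Interpolate at f ≈ 0.701 with slerp weights a = sin((1−f)δ)/sin δ ≈ 0.628, b = sin(fδ)/sin δ ≈ 1.094.
p = a·p₁ + b·p₂ ≈ (0.712, 0.029, -0.701); φ = arcsin(p_z) ≈ -44.52°, λ = atan2(p_y, p_x) ≈ 2.36°.

≈ 44.5°S, 2.4°E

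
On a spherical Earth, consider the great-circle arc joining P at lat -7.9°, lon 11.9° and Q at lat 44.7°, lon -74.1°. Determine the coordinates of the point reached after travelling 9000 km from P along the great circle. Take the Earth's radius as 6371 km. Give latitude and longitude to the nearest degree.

≈ lat 42°, lon -58°

Write both endpoints as unit vectors p₁, p₂ with components (cos φ cos λ, cos φ sin λ, sin φ).
The central angle between the endpoints is δ = arccos(p₁·p₂) ≈ 1.618 rad (92.7°). The total great-circle distance is δ·R ≈ 1.618 × 6371 ≈ 10311 km, so the target fraction is f = 9000/10311 ≈ 0.873.
Interpolate at f ≈ 0.873 with slerp weights a = sin((1−f)δ)/sin δ ≈ 0.205, b = sin(fδ)/sin δ ≈ 0.989.
p = a·p₁ + b·p₂ ≈ (0.391, -0.634, 0.667); φ = arcsin(p_z) ≈ 41.86°, λ = atan2(p_y, p_x) ≈ -58.36°.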